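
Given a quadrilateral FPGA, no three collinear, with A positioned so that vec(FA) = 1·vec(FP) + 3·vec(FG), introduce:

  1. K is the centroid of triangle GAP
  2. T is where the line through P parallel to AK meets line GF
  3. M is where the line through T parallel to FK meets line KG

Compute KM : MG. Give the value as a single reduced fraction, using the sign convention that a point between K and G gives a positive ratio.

KM:MG = -5/6

Choose coordinates F = (0, 0), P = (1, 0), G = (0, 1), A = (1, 3).
1. K is the centroid of triangle GAP ⇒ K = (2/3, 4/3)
2. T is where the line through P parallel to AK meets line GF ⇒ T = (0, -5)
3. M is where the line through T parallel to FK meets line KG ⇒ M = (4, 3)
M = K + t·(G−K) with t = -5, so KM:MG = t:(1−t) = -5:6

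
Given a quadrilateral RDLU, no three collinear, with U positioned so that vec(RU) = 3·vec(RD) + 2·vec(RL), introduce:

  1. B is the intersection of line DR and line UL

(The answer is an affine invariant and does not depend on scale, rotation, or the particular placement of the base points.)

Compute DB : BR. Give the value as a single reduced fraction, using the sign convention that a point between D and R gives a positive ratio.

Choose coordinates R = (0, 0), D = (1, 0), L = (0, 1), U = (3, 2).
1. B is the intersection of line DR and line UL ⇒ B = (-3, 0)
B = D + t·(R−D) with t = 4, so DB:BR = t:(1−t) = 4:-3

DB:BR = -4/3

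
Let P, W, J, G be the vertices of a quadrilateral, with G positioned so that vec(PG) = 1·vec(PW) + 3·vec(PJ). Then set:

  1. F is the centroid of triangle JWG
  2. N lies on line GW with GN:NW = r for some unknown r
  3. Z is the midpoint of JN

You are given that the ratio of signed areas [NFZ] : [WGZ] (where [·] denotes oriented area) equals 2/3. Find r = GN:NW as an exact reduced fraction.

r = -3

Work in coordinates with P = (0, 0), W = (1, 0), J = (0, 1), G = (1, 3).
1. F is the centroid of triangle JWG ⇒ F = (2/3, 4/3)
2. With GN:NW = r, write λ = r/(r+1) so N = G + λ·(W−G); N is affine-linear in λ
3. Z is the midpoint of JN ⇒ Z is an affine combination of earlier points and hence also affine-linear in λ
Every point depending on N is an affine combination of N and λ-independent points, so each such coordinate is linear in λ; the λ² term in each signed area is a multiple of (W−G)×(W−G) = 0, so 2·[NFZ] and 2·[WGZ] are each linear in λ. Evaluating at λ=0 and λ=1:
  2·[NFZ] = λ − 1/2,   2·[WGZ] = 3/2
So [NFZ]:[WGZ] = (λ − 1/2) / (3/2). Setting this equal to 2/3:
  λ − 1/2 = 2/3·(3/2)  ⇒  λ = 3/2
Then r = λ/(1−λ) = (3/2)/(-1/2) = -3. Check: with r = -3, N = (1, -3/2) and [NFZ]:[WGZ] = 2/3 as required.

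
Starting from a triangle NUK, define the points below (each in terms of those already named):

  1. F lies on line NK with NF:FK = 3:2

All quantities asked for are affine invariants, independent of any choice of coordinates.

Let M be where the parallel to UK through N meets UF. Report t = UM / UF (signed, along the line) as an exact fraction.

t = 5/2

Work in coordinates with N = (0, 0), U = (1, 0), K = (0, 1).
1. F lies on line NK with NF:FK = 3:2 ⇒ F = (0, 3/5)
through N parallel to UK: direction (-1, 1); meets UF at M = (-3/2, 3/2)
M = U + t·(F−U) with t = 5/2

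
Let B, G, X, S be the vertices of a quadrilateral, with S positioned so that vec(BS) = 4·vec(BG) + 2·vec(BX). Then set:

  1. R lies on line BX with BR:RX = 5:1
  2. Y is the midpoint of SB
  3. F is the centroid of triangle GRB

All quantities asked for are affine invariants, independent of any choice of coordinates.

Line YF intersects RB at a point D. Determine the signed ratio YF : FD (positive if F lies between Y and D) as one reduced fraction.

Assign B = (0, 0), G = (1, 0), X = (0, 1), S = (4, 2) — the answer is frame-independent, so this choice is without loss of generality.
1. R lies on line BX with BR:RX = 5:1 ⇒ R = (0, 5/6)
2. Y is the midpoint of SB ⇒ Y = (2, 1)
3. F is the centroid of triangle GRB ⇒ F = (1/3, 5/18)
line YF meets RB at D = (0, 2/15)
F = Y + t·(D−Y) with t = 5/6, so YF:FD = 5/6:1/6

YF:FD = 5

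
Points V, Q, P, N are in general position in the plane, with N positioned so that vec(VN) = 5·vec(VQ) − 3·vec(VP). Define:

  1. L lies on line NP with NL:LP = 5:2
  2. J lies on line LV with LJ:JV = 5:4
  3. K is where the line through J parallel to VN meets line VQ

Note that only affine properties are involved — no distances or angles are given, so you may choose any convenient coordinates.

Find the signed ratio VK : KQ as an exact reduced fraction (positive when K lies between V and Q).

VK:KQ = 100/89

Work in coordinates with V = (0, 0), Q = (1, 0), P = (0, 1), N = (5, -3).
1. L lies on line NP with NL:LP = 5:2 ⇒ L = (10/7, -1/7)
2. J lies on line LV with LJ:JV = 5:4 ⇒ J = (40/63, -4/63)
3. K is where the line through J parallel to VN meets line VQ ⇒ K = (100/189, 0)
K = V + t·(Q−V) with t = 100/189, so VK:KQ = t:(1−t) = 100/189:89/189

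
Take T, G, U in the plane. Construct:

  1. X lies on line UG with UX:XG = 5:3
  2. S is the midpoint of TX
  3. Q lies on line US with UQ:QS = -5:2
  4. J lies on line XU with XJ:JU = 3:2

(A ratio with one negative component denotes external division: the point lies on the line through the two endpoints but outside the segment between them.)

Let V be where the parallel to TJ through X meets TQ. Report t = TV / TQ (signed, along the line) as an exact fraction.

t = 18/23

Work in coordinates with T = (0, 0), G = (1, 0), U = (0, 1).
1. X lies on line UG with UX:XG = 5:3 ⇒ X = (5/8, 3/8)
2. S is the midpoint of TX ⇒ S = (5/16, 3/16)
3. Q lies on line US with UQ:QS = -5:2 ⇒ Q = (25/48, -17/48)
4. J lies on line XU with XJ:JU = 3:2 ⇒ J = (1/4, 3/4)
through X parallel to TJ: direction (1/4, 3/4); meets TQ at V = (75/184, -51/184)
V = T + t·(Q−T) with t = 18/23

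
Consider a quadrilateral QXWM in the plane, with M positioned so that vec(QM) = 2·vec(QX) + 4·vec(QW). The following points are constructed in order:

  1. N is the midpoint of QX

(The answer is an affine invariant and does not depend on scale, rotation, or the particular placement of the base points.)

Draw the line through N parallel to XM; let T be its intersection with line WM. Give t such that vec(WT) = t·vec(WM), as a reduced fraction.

Choose coordinates Q = (0, 0), X = (1, 0), W = (0, 1), M = (2, 4).
1. N is the midpoint of QX ⇒ N = (1/2, 0)
through N parallel to XM: direction (1, 4); meets WM at T = (6/5, 14/5)
T = W + t·(M−W) with t = 3/5

t = 3/5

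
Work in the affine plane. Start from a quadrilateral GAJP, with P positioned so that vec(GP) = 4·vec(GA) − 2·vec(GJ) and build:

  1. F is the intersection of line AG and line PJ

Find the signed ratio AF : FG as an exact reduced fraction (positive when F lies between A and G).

Set G = (0, 0), A = (1, 0), J = (0, 1), P = (4, -2); any affine frame gives the same invariant.
1. F is the intersection of line AG and line PJ ⇒ F = (4/3, 0)
F = A + t·(G−A) with t = -1/3, so AF:FG = t:(1−t) = -1/3:4/3

AF:FG = -1/4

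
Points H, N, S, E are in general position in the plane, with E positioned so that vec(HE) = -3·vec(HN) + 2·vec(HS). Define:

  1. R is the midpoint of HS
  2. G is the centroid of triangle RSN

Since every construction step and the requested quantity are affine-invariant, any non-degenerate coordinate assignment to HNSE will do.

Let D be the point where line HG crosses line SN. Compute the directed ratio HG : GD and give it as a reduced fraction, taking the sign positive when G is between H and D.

HG:GD = 5

Assign H = (0, 0), N = (1, 0), S = (0, 1), E = (-3, 2) — the answer is frame-independent, so this choice is without loss of generality.
1. R is the midpoint of HS ⇒ R = (0, 1/2)
2. G is the centroid of triangle RSN ⇒ G = (1/3, 1/2)
line HG meets SN at D = (2/5, 3/5)
G = H + t·(D−H) with t = 5/6, so HG:GD = 5/6:1/6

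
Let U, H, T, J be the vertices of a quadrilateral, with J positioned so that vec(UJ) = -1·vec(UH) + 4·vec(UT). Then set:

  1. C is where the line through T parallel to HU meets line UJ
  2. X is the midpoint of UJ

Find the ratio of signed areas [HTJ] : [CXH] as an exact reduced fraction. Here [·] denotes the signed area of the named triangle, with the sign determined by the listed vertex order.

[HTJ]:[CXH] = 2

Set U = (0, 0), H = (1, 0), T = (0, 1), J = (-1, 4); any affine frame gives the same invariant.
1. C is where the line through T parallel to HU meets line UJ ⇒ C = (-1/4, 1)
2. X is the midpoint of UJ ⇒ X = (-1/2, 2)
2·[HTJ] = -2, 2·[CXH] = -1
[HTJ]:[CXH] = -2:-1 = 2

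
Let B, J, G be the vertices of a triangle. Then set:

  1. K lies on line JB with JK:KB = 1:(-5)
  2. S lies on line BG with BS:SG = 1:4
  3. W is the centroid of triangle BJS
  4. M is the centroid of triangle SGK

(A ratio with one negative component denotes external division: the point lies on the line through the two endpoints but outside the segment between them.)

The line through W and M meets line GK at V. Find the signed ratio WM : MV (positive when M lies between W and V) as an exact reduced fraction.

Work in coordinates with B = (0, 0), J = (1, 0), G = (0, 1).
1. K lies on line JB with JK:KB = 1:(-5) ⇒ K = (5/4, 0)
2. S lies on line BG with BS:SG = 1:4 ⇒ S = (0, 1/5)
3. W is the centroid of triangle BJS ⇒ W = (1/3, 1/15)
4. M is the centroid of triangle SGK ⇒ M = (5/12, 2/5)
line WM meets GK at V = (17/36, 28/45)
M = W + t·(V−W) with t = 3/5, so WM:MV = 3/5:2/5

WM:MV = 3/2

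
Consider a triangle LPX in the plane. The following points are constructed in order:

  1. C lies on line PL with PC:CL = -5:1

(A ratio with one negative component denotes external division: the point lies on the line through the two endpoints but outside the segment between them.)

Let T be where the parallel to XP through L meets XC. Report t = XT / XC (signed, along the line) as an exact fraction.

Assign L = (0, 0), P = (1, 0), X = (0, 1) — the answer is frame-independent, so this choice is without loss of generality.
1. C lies on line PL with PC:CL = -5:1 ⇒ C = (-1/4, 0)
through L parallel to XP: direction (1, -1); meets XC at T = (-1/5, 1/5)
T = X + t·(C−X) with t = 4/5

t = 4/5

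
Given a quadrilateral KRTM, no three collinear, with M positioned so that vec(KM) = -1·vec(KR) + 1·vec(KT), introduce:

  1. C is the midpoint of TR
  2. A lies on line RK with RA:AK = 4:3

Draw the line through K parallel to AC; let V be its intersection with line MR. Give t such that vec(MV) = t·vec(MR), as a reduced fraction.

t = 8/15

Choose coordinates K = (0, 0), R = (1, 0), T = (0, 1), M = (-1, 1).
1. C is the midpoint of TR ⇒ C = (1/2, 1/2)
2. A lies on line RK with RA:AK = 4:3 ⇒ A = (3/7, 0)
through K parallel to AC: direction (1/14, 1/2); meets MR at V = (1/15, 7/15)
V = M + t·(R−M) with t = 8/15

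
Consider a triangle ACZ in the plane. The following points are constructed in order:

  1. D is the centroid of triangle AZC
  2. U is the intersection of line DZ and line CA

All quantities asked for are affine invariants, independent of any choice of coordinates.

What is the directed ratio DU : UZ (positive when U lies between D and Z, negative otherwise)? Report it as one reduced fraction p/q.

Work in coordinates with A = (0, 0), C = (1, 0), Z = (0, 1).
1. D is the centroid of triangle AZC ⇒ D = (1/3, 1/3)
2. U is the intersection of line DZ and line CA ⇒ U = (1/2, 0)
U = D + t·(Z−D) with t = -1/2, so DU:UZ = t:(1−t) = -1/2:3/2

DU:UZ = -1/3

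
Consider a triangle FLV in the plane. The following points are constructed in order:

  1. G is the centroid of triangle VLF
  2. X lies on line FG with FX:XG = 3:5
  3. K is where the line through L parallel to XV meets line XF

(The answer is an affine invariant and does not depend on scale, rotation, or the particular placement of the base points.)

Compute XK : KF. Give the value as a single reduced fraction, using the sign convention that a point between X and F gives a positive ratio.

XK:KF = -6/7

Set F = (0, 0), L = (1, 0), V = (0, 1); any affine frame gives the same invariant.
1. G is the centroid of triangle VLF ⇒ G = (1/3, 1/3)
2. X lies on line FG with FX:XG = 3:5 ⇒ X = (1/8, 1/8)
3. K is where the line through L parallel to XV meets line XF ⇒ K = (7/8, 7/8)
K = X + t·(F−X) with t = -6, so XK:KF = t:(1−t) = -6:7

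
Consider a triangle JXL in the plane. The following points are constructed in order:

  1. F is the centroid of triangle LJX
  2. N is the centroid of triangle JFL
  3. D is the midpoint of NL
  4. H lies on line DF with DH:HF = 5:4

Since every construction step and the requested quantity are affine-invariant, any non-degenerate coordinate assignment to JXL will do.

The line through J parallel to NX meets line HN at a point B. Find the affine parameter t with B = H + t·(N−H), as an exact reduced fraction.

t = 11/2

Work in coordinates with J = (0, 0), X = (1, 0), L = (0, 1).
1. F is the centroid of triangle LJX ⇒ F = (1/3, 1/3)
2. N is the centroid of triangle JFL ⇒ N = (1/9, 4/9)
3. D is the midpoint of NL ⇒ D = (1/18, 13/18)
4. H lies on line DF with DH:HF = 5:4 ⇒ H = (17/81, 41/81)
through J parallel to NX: direction (8/9, -4/9); meets HN at B = (-1/3, 1/6)
B = H + t·(N−H) with t = 11/2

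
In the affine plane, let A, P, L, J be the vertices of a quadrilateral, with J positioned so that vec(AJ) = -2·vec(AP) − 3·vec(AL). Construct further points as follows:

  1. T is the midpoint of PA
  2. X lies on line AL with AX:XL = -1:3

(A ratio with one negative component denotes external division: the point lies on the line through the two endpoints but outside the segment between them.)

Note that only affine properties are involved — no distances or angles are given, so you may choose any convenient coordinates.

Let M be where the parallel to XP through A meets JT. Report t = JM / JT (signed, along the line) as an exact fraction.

Choose coordinates A = (0, 0), P = (1, 0), L = (0, 1), J = (-2, -3).
1. T is the midpoint of PA ⇒ T = (1/2, 0)
2. X lies on line AL with AX:XL = -1:3 ⇒ X = (0, -1/2)
through A parallel to XP: direction (1, 1/2); meets JT at M = (6/7, 3/7)
M = J + t·(T−J) with t = 8/7

t = 8/7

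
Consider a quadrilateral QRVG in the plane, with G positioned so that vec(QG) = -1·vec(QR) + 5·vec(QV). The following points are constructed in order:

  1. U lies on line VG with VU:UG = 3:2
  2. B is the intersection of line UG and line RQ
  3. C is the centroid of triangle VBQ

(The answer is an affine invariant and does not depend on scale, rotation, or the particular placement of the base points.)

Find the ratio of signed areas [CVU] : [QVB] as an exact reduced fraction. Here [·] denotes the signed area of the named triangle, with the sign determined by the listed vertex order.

[CVU]:[QVB] = -4/5

Set Q = (0, 0), R = (1, 0), V = (0, 1), G = (-1, 5); any affine frame gives the same invariant.
1. U lies on line VG with VU:UG = 3:2 ⇒ U = (-3/5, 17/5)
2. B is the intersection of line UG and line RQ ⇒ B = (1/4, 0)
3. C is the centroid of triangle VBQ ⇒ C = (1/12, 1/3)
2·[CVU] = 1/5, 2·[QVB] = -1/4
[CVU]:[QVB] = 1/5:-1/4 = -4/5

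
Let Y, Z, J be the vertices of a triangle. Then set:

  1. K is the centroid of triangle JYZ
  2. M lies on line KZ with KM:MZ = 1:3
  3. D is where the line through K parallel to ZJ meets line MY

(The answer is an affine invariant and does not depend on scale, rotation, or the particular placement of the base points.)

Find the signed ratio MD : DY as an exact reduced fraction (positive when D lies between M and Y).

Assign Y = (0, 0), Z = (1, 0), J = (0, 1) — the answer is frame-independent, so this choice is without loss of generality.
1. K is the centroid of triangle JYZ ⇒ K = (1/3, 1/3)
2. M lies on line KZ with KM:MZ = 1:3 ⇒ M = (1/2, 1/4)
3. D is where the line through K parallel to ZJ meets line MY ⇒ D = (4/9, 2/9)
D = M + t·(Y−M) with t = 1/9, so MD:DY = t:(1−t) = 1/9:8/9

MD:DY = 1/8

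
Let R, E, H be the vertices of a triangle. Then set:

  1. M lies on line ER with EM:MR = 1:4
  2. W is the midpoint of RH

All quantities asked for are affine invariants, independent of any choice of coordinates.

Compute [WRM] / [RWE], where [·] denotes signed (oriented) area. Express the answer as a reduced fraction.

Set R = (0, 0), E = (1, 0), H = (0, 1); any affine frame gives the same invariant.
1. M lies on line ER with EM:MR = 1:4 ⇒ M = (4/5, 0)
2. W is the midpoint of RH ⇒ W = (0, 1/2)
2·[WRM] = 2/5, 2·[RWE] = -1/2
[WRM]:[RWE] = 2/5:-1/2 = -4/5

[WRM]:[RWE] = -4/5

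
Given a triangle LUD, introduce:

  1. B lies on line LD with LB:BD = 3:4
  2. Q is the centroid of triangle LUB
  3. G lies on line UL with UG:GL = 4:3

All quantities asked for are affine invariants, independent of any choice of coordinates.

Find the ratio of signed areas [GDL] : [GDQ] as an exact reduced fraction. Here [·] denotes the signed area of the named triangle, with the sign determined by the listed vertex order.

Work in coordinates with L = (0, 0), U = (1, 0), D = (0, 1).
1. B lies on line LD with LB:BD = 3:4 ⇒ B = (0, 3/7)
2. Q is the centroid of triangle LUB ⇒ Q = (1/3, 1/7)
3. G lies on line UL with UG:GL = 4:3 ⇒ G = (3/7, 0)
2·[GDL] = 3/7, 2·[GDQ] = 5/147
[GDL]:[GDQ] = 3/7:5/147 = 63/5

[GDL]:[GDQ] = 63/5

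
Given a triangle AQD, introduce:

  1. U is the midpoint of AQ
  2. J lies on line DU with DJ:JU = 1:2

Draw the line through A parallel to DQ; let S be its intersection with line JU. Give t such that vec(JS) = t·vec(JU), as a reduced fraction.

t = 5/2

Set A = (0, 0), Q = (1, 0), D = (0, 1); any affine frame gives the same invariant.
1. U is the midpoint of AQ ⇒ U = (1/2, 0)
2. J lies on line DU with DJ:JU = 1:2 ⇒ J = (1/6, 2/3)
through A parallel to DQ: direction (1, -1); meets JU at S = (1, -1)
S = J + t·(U−J) with t = 5/2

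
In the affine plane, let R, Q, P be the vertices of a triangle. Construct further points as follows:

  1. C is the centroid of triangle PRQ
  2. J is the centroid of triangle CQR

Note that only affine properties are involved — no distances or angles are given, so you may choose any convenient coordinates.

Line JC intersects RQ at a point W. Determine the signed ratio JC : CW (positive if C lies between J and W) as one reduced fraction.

JC:CW = -2/3

Work in coordinates with R = (0, 0), Q = (1, 0), P = (0, 1).
1. C is the centroid of triangle PRQ ⇒ C = (1/3, 1/3)
2. J is the centroid of triangle CQR ⇒ J = (4/9, 1/9)
line JC meets RQ at W = (1/2, 0)
C = J + t·(W−J) with t = -2, so JC:CW = -2:3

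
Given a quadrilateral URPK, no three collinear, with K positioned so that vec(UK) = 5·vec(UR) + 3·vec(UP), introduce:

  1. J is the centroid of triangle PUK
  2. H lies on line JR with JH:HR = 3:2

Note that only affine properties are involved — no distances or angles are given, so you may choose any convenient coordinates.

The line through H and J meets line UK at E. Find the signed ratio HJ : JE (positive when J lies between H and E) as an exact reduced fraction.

Choose coordinates U = (0, 0), R = (1, 0), P = (0, 1), K = (5, 3).
1. J is the centroid of triangle PUK ⇒ J = (5/3, 4/3)
2. H lies on line JR with JH:HR = 3:2 ⇒ H = (19/15, 8/15)
line HJ meets UK at E = (10/7, 6/7)
J = H + t·(E−H) with t = 42/17, so HJ:JE = 42/17:-25/17

HJ:JE = -42/25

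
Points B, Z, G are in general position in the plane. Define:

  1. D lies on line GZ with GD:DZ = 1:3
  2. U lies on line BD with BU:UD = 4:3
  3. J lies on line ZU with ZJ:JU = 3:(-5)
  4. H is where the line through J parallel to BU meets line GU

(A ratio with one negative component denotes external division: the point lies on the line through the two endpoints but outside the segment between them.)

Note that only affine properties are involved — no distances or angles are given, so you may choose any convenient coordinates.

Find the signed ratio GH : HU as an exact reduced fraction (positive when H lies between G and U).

Set B = (0, 0), Z = (1, 0), G = (0, 1); any affine frame gives the same invariant.
1. D lies on line GZ with GD:DZ = 1:3 ⇒ D = (1/4, 3/4)
2. U lies on line BD with BU:UD = 4:3 ⇒ U = (1/7, 3/7)
3. J lies on line ZU with ZJ:JU = 3:(-5) ⇒ J = (16/7, -9/14)
4. H is where the line through J parallel to BU meets line GU ⇒ H = (17/14, -27/7)
H = G + t·(U−G) with t = 17/2, so GH:HU = t:(1−t) = 17/2:-15/2

GH:HU = -17/15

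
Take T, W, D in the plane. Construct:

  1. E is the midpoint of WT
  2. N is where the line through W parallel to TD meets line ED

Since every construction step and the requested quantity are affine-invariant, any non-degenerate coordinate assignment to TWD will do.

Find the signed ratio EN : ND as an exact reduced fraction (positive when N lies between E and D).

EN:ND = -1/2

Choose coordinates T = (0, 0), W = (1, 0), D = (0, 1).
1. E is the midpoint of WT ⇒ E = (1/2, 0)
2. N is where the line through W parallel to TD meets line ED ⇒ N = (1, -1)
N = E + t·(D−E) with t = -1, so EN:ND = t:(1−t) = -1:2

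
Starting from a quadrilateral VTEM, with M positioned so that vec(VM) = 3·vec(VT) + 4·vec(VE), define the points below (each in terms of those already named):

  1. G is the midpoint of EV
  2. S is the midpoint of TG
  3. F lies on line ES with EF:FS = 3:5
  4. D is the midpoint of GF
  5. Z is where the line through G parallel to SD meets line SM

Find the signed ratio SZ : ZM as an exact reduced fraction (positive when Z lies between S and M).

SZ:ZM = -1/32

Work in coordinates with V = (0, 0), T = (1, 0), E = (0, 1), M = (3, 4).
1. G is the midpoint of EV ⇒ G = (0, 1/2)
2. S is the midpoint of TG ⇒ S = (1/2, 1/4)
3. F lies on line ES with EF:FS = 3:5 ⇒ F = (3/16, 23/32)
4. D is the midpoint of GF ⇒ D = (3/32, 39/64)
5. Z is where the line through G parallel to SD meets line SM ⇒ Z = (13/31, 4/31)
Z = S + t·(M−S) with t = -1/31, so SZ:ZM = t:(1−t) = -1/31:32/31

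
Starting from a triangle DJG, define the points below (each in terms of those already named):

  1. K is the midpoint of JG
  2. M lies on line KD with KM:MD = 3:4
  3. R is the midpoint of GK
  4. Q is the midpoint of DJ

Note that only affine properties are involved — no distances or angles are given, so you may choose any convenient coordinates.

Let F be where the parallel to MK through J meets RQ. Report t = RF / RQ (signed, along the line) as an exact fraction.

Set D = (0, 0), J = (1, 0), G = (0, 1); any affine frame gives the same invariant.
1. K is the midpoint of JG ⇒ K = (1/2, 1/2)
2. M lies on line KD with KM:MD = 3:4 ⇒ M = (2/7, 2/7)
3. R is the midpoint of GK ⇒ R = (1/4, 3/4)
4. Q is the midpoint of DJ ⇒ Q = (1/2, 0)
through J parallel to MK: direction (3/14, 3/14); meets RQ at F = (5/8, -3/8)
F = R + t·(Q−R) with t = 3/2

t = 3/2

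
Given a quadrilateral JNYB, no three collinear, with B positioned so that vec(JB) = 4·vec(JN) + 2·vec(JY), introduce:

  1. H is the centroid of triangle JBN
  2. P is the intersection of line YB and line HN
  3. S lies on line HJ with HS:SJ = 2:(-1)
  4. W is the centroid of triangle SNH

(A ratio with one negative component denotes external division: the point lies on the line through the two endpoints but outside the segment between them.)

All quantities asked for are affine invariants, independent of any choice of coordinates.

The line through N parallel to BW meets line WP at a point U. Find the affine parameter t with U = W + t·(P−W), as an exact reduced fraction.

t = -12/13

Set J = (0, 0), N = (1, 0), Y = (0, 1), B = (4, 2); any affine frame gives the same invariant.
1. H is the centroid of triangle JBN ⇒ H = (5/3, 2/3)
2. P is the intersection of line YB and line HN ⇒ P = (8/3, 5/3)
3. S lies on line HJ with HS:SJ = 2:(-1) ⇒ S = (-5/3, -2/3)
4. W is the centroid of triangle SNH ⇒ W = (1/3, 0)
through N parallel to BW: direction (-11/3, -2); meets WP at U = (-71/39, -20/13)
U = W + t·(P−W) with t = -12/13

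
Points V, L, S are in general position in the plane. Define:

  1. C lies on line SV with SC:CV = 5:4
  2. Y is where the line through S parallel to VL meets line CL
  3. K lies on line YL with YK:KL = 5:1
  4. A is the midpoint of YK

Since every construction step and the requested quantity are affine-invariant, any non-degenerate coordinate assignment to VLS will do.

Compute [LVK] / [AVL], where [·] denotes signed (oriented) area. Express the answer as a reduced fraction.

[LVK]:[AVL] = -2/7

Assign V = (0, 0), L = (1, 0), S = (0, 1) — the answer is frame-independent, so this choice is without loss of generality.
1. C lies on line SV with SC:CV = 5:4 ⇒ C = (0, 4/9)
2. Y is where the line through S parallel to VL meets line CL ⇒ Y = (-5/4, 1)
3. K lies on line YL with YK:KL = 5:1 ⇒ K = (5/8, 1/6)
4. A is the midpoint of YK ⇒ A = (-5/16, 7/12)
2·[LVK] = -1/6, 2·[AVL] = 7/12
[LVK]:[AVL] = -1/6:7/12 = -2/7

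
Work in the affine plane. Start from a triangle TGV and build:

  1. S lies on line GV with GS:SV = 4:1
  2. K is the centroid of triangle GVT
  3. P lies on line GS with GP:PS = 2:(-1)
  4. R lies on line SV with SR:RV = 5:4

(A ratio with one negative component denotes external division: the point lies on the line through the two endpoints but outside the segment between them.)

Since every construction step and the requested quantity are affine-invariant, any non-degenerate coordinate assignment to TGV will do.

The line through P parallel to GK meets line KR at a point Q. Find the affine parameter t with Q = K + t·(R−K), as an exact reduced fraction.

Work in coordinates with T = (0, 0), G = (1, 0), V = (0, 1).
1. S lies on line GV with GS:SV = 4:1 ⇒ S = (1/5, 4/5)
2. K is the centroid of triangle GVT ⇒ K = (1/3, 1/3)
3. P lies on line GS with GP:PS = 2:(-1) ⇒ P = (-3/5, 8/5)
4. R lies on line SV with SR:RV = 5:4 ⇒ R = (4/45, 41/45)
through P parallel to GK: direction (-2/3, 1/3); meets KR at Q = (-59/615, 829/615)
Q = K + t·(R−K) with t = 72/41

t = 72/41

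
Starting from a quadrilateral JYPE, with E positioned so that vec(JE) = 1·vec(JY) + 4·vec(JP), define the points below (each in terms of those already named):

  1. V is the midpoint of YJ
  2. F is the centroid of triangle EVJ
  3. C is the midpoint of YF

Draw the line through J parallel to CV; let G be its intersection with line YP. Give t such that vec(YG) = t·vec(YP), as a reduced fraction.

Set J = (0, 0), Y = (1, 0), P = (0, 1), E = (1, 4); any affine frame gives the same invariant.
1. V is the midpoint of YJ ⇒ V = (1/2, 0)
2. F is the centroid of triangle EVJ ⇒ F = (1/2, 4/3)
3. C is the midpoint of YF ⇒ C = (3/4, 2/3)
through J parallel to CV: direction (-1/4, -2/3); meets YP at G = (3/11, 8/11)
G = Y + t·(P−Y) with t = 8/11

t = 8/11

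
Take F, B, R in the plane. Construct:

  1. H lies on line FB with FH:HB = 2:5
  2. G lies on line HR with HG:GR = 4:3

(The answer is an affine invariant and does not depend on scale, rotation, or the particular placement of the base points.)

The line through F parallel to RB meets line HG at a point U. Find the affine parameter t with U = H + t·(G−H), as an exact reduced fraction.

Set F = (0, 0), B = (1, 0), R = (0, 1); any affine frame gives the same invariant.
1. H lies on line FB with FH:HB = 2:5 ⇒ H = (2/7, 0)
2. G lies on line HR with HG:GR = 4:3 ⇒ G = (6/49, 4/7)
through F parallel to RB: direction (1, -1); meets HG at U = (2/5, -2/5)
U = H + t·(G−H) with t = -7/10

t = -7/10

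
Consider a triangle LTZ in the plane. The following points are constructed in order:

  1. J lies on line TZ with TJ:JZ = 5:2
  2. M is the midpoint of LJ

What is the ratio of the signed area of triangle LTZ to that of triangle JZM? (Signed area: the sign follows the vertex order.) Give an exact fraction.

Set L = (0, 0), T = (1, 0), Z = (0, 1); any affine frame gives the same invariant.
1. J lies on line TZ with TJ:JZ = 5:2 ⇒ J = (2/7, 5/7)
2. M is the midpoint of LJ ⇒ M = (1/7, 5/14)
2·[LTZ] = 1, 2·[JZM] = 1/7
[LTZ]:[JZM] = 1:1/7 = 7

[LTZ]:[JZM] = 7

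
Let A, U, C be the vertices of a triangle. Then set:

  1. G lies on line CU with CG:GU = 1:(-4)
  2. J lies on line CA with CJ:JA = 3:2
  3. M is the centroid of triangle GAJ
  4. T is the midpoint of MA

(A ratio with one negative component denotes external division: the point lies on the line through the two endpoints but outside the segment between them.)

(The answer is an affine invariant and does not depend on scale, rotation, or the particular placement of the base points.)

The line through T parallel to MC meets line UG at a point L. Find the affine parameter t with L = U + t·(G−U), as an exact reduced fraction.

Choose coordinates A = (0, 0), U = (1, 0), C = (0, 1).
1. G lies on line CU with CG:GU = 1:(-4) ⇒ G = (-1/3, 4/3)
2. J lies on line CA with CJ:JA = 3:2 ⇒ J = (0, 2/5)
3. M is the centroid of triangle GAJ ⇒ M = (-1/9, 26/45)
4. T is the midpoint of MA ⇒ T = (-1/18, 13/45)
through T parallel to MC: direction (1/9, 19/45); meets UG at L = (5/48, 43/48)
L = U + t·(G−U) with t = 43/64

t = 43/64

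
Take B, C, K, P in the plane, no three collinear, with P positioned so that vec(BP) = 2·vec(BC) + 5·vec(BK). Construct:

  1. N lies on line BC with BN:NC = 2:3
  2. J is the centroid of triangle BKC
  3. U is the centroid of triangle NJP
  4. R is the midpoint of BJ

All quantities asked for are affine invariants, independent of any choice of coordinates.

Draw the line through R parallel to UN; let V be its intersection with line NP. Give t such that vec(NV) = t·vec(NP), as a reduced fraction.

t = -45/26

Work in coordinates with B = (0, 0), C = (1, 0), K = (0, 1), P = (2, 5).
1. N lies on line BC with BN:NC = 2:3 ⇒ N = (2/5, 0)
2. J is the centroid of triangle BKC ⇒ J = (1/3, 1/3)
3. U is the centroid of triangle NJP ⇒ U = (41/45, 16/9)
4. R is the midpoint of BJ ⇒ R = (1/6, 1/6)
through R parallel to UN: direction (-23/45, -16/9); meets NP at V = (-154/65, -225/26)
V = N + t·(P−N) with t = -45/26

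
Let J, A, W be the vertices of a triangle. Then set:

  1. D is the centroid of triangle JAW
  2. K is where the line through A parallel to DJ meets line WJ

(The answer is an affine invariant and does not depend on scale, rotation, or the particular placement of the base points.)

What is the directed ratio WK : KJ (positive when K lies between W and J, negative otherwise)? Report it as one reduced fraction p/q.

WK:KJ = -2

Set J = (0, 0), A = (1, 0), W = (0, 1); any affine frame gives the same invariant.
1. D is the centroid of triangle JAW ⇒ D = (1/3, 1/3)
2. K is where the line through A parallel to DJ meets line WJ ⇒ K = (0, -1)
K = W + t·(J−W) with t = 2, so WK:KJ = t:(1−t) = 2:-1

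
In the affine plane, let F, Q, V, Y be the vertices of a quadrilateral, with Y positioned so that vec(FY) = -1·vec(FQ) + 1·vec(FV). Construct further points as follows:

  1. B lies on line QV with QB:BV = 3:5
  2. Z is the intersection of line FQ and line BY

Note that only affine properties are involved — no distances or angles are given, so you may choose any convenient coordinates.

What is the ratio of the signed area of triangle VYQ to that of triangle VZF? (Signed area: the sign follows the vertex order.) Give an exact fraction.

Choose coordinates F = (0, 0), Q = (1, 0), V = (0, 1), Y = (-1, 1).
1. B lies on line QV with QB:BV = 3:5 ⇒ B = (5/8, 3/8)
2. Z is the intersection of line FQ and line BY ⇒ Z = (8/5, 0)
2·[VYQ] = 1, 2·[VZF] = -8/5
[VYQ]:[VZF] = 1:-8/5 = -5/8

[VYQ]:[VZF] = -5/8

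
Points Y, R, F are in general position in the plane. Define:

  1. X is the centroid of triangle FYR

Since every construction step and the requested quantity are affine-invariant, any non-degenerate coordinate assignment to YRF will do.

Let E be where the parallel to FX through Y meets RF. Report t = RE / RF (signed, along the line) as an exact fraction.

Assign Y = (0, 0), R = (1, 0), F = (0, 1) — the answer is frame-independent, so this choice is without loss of generality.
1. X is the centroid of triangle FYR ⇒ X = (1/3, 1/3)
through Y parallel to FX: direction (1/3, -2/3); meets RF at E = (-1, 2)
E = R + t·(F−R) with t = 2

t = 2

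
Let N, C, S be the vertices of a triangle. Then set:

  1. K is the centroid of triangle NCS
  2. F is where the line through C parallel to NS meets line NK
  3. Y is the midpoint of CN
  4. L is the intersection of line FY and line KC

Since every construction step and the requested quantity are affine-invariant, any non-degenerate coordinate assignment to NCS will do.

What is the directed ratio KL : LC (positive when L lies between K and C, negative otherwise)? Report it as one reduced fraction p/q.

KL:LC = 2/3

Choose coordinates N = (0, 0), C = (1, 0), S = (0, 1).
1. K is the centroid of triangle NCS ⇒ K = (1/3, 1/3)
2. F is where the line through C parallel to NS meets line NK ⇒ F = (1, 1)
3. Y is the midpoint of CN ⇒ Y = (1/2, 0)
4. L is the intersection of line FY and line KC ⇒ L = (3/5, 1/5)
L = K + t·(C−K) with t = 2/5, so KL:LC = t:(1−t) = 2/5:3/5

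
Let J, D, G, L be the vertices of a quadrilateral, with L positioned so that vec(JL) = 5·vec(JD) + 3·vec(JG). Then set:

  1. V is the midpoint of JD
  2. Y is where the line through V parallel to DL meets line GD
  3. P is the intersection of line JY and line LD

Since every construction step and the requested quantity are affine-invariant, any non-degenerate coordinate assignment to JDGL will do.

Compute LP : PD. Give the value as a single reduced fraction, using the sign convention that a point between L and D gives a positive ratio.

LP:PD = 6

Set J = (0, 0), D = (1, 0), G = (0, 1), L = (5, 3); any affine frame gives the same invariant.
1. V is the midpoint of JD ⇒ V = (1/2, 0)
2. Y is where the line through V parallel to DL meets line GD ⇒ Y = (11/14, 3/14)
3. P is the intersection of line JY and line LD ⇒ P = (11/7, 3/7)
P = L + t·(D−L) with t = 6/7, so LP:PD = t:(1−t) = 6/7:1/7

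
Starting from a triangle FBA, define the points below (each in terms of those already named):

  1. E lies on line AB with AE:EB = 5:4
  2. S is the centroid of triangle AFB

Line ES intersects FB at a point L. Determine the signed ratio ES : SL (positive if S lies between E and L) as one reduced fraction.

Choose coordinates F = (0, 0), B = (1, 0), A = (0, 1).
1. E lies on line AB with AE:EB = 5:4 ⇒ E = (5/9, 4/9)
2. S is the centroid of triangle AFB ⇒ S = (1/3, 1/3)
line ES meets FB at L = (-1/3, 0)
S = E + t·(L−E) with t = 1/4, so ES:SL = 1/4:3/4

ES:SL = 1/3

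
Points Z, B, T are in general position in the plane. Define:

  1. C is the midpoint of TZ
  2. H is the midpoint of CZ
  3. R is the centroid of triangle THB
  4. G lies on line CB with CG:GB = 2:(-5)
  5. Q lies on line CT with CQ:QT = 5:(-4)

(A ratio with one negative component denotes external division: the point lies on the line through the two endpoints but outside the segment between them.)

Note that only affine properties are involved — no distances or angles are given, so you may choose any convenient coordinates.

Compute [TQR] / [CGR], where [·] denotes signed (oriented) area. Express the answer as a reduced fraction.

[TQR]:[CGR] = 12

Choose coordinates Z = (0, 0), B = (1, 0), T = (0, 1).
1. C is the midpoint of TZ ⇒ C = (0, 1/2)
2. H is the midpoint of CZ ⇒ H = (0, 1/4)
3. R is the centroid of triangle THB ⇒ R = (1/3, 5/12)
4. G lies on line CB with CG:GB = 2:(-5) ⇒ G = (-2/3, 5/6)
5. Q lies on line CT with CQ:QT = 5:(-4) ⇒ Q = (0, 3)
2·[TQR] = -2/3, 2·[CGR] = -1/18
[TQR]:[CGR] = -2/3:-1/18 = 12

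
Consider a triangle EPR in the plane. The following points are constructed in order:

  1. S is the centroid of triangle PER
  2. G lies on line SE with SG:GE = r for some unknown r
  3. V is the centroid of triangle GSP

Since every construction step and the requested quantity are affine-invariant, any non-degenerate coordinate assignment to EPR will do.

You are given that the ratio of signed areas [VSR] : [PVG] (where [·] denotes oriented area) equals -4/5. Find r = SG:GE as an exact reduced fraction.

r = 5/4

Set E = (0, 0), P = (1, 0), R = (0, 1); any affine frame gives the same invariant.
1. S is the centroid of triangle PER ⇒ S = (1/3, 1/3)
2. With SG:GE = r, write λ = r/(r+1) so G = S + λ·(E−S); G is affine-linear in λ
3. V is the centroid of triangle GSP ⇒ V is an affine combination of earlier points and hence also affine-linear in λ
Every point depending on G is an affine combination of G and λ-independent points, so each such coordinate is linear in λ; the λ² term in each signed area is a multiple of (E−S)×(E−S) = 0, so 2·[VSR] and 2·[PVG] are each linear in λ. Evaluating at λ=0 and λ=1:
  2·[VSR] = 1/9·λ − 1/9,   2·[PVG] = 1/9·λ
So [VSR]:[PVG] = (1/9·λ − 1/9) / (1/9·λ). Setting this equal to -4/5:
  1/9·λ − 1/9 = -4/5·(1/9·λ)  ⇒  λ = 5/9
Then r = λ/(1−λ) = (5/9)/(4/9) = 5/4. Check: with r = 5/4, G = (4/27, 4/27) and [VSR]:[PVG] = -4/5 as required.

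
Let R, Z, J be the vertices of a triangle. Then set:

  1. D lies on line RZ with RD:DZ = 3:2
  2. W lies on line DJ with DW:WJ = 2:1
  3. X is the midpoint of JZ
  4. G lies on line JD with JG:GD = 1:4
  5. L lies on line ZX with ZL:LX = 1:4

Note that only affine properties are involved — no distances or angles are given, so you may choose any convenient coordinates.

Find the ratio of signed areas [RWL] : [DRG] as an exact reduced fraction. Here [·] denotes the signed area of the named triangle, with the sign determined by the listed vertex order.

[RWL]:[DRG] = 29/24

Choose coordinates R = (0, 0), Z = (1, 0), J = (0, 1).
1. D lies on line RZ with RD:DZ = 3:2 ⇒ D = (3/5, 0)
2. W lies on line DJ with DW:WJ = 2:1 ⇒ W = (1/5, 2/3)
3. X is the midpoint of JZ ⇒ X = (1/2, 1/2)
4. G lies on line JD with JG:GD = 1:4 ⇒ G = (3/25, 4/5)
5. L lies on line ZX with ZL:LX = 1:4 ⇒ L = (9/10, 1/10)
2·[RWL] = -29/50, 2·[DRG] = -12/25
[RWL]:[DRG] = -29/50:-12/25 = 29/24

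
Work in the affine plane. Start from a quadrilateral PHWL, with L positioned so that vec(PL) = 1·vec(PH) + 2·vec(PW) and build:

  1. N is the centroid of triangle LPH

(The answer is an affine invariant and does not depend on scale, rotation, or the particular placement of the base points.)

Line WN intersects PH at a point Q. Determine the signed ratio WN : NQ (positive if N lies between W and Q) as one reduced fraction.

WN:NQ = 1/2

Assign P = (0, 0), H = (1, 0), W = (0, 1), L = (1, 2) — the answer is frame-independent, so this choice is without loss of generality.
1. N is the centroid of triangle LPH ⇒ N = (2/3, 2/3)
line WN meets PH at Q = (2, 0)
N = W + t·(Q−W) with t = 1/3, so WN:NQ = 1/3:2/3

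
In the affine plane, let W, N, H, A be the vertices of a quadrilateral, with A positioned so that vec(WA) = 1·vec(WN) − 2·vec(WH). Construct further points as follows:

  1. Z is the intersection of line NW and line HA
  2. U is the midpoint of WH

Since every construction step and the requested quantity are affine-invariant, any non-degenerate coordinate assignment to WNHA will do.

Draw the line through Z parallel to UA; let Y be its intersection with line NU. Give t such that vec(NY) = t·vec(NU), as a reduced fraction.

Work in coordinates with W = (0, 0), N = (1, 0), H = (0, 1), A = (1, -2).
1. Z is the intersection of line NW and line HA ⇒ Z = (1/3, 0)
2. U is the midpoint of WH ⇒ U = (0, 1/2)
through Z parallel to UA: direction (1, -5/2); meets NU at Y = (1/6, 5/12)
Y = N + t·(U−N) with t = 5/6

t = 5/6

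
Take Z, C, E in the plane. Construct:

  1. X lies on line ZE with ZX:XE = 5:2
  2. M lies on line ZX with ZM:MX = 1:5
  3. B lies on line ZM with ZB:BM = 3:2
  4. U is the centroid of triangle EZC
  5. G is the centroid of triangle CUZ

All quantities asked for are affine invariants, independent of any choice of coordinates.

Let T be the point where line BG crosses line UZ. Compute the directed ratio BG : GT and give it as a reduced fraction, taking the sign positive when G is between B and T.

BG:GT = -17/14

Work in coordinates with Z = (0, 0), C = (1, 0), E = (0, 1).
1. X lies on line ZE with ZX:XE = 5:2 ⇒ X = (0, 5/7)
2. M lies on line ZX with ZM:MX = 1:5 ⇒ M = (0, 5/42)
3. B lies on line ZM with ZB:BM = 3:2 ⇒ B = (0, 1/14)
4. U is the centroid of triangle EZC ⇒ U = (1/3, 1/3)
5. G is the centroid of triangle CUZ ⇒ G = (4/9, 1/9)
line BG meets UZ at T = (4/51, 4/51)
G = B + t·(T−B) with t = 17/3, so BG:GT = 17/3:-14/3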